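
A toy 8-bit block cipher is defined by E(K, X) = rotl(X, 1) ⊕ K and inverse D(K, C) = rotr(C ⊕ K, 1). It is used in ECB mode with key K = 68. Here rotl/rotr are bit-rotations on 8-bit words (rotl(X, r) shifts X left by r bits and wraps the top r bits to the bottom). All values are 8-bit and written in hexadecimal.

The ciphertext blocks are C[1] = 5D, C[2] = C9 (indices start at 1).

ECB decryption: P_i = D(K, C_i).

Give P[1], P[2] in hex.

P[1]: D(K, 5D) = 9A.
P[2]: D(K, C9) = D0.

P[1] = 9A, P[2] = D0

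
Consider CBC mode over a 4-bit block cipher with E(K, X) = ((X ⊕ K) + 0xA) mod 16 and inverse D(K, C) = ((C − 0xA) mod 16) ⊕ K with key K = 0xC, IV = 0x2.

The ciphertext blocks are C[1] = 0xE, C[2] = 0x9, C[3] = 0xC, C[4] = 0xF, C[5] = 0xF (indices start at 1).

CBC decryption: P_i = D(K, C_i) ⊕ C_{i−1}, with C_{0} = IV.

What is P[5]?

P[5] = 0x6

P[5]: D(K, 0xF) = 0x9; 0x9 ⊕ 0xF = 0x6.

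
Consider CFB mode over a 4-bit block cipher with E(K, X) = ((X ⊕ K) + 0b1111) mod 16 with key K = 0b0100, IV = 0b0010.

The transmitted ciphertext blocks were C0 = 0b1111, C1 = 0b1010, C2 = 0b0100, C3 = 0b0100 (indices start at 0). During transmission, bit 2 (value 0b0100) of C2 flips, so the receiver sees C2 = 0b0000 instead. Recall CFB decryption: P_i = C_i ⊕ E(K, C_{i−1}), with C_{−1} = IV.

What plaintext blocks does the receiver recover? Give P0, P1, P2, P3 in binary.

P0 = 0b1010, P1 = 0b0000, P2 = 0b1101, P3 = 0b0111

Only C2 changed, to 0b0000. In CFB, a change in C_i flips the same bit in P_i and garbles P_{i+1}. Decrypting the received ciphertext:
P0: E(K, 0b0010) = 0b0101; 0b1111 ⊕ 0b0101 = 0b1010.
P1: E(K, 0b1111) = 0b1010; 0b1010 ⊕ 0b1010 = 0b0000.
P2: E(K, 0b1010) = 0b1101; 0b0000 ⊕ 0b1101 = 0b1101.
P3: E(K, 0b0000) = 0b0011; 0b0100 ⊕ 0b0011 = 0b0111.
Blocks that differ from the original plaintext: P2, P3.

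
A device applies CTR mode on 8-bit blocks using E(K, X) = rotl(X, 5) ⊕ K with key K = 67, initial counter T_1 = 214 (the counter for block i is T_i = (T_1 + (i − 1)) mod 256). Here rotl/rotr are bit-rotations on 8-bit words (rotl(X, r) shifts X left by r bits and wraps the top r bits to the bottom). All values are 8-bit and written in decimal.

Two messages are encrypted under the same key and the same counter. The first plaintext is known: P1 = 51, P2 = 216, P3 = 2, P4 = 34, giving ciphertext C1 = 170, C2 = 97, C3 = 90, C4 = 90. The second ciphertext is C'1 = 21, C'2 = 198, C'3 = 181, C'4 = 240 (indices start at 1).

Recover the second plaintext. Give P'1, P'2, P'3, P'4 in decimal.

In CTR with a reused counter, both messages share the same keystream S_i, so C_i ⊕ C'_i = P_i ⊕ P'_i and thus P'_i = P_i ⊕ C_i ⊕ C'_i.
P'1: 51 ⊕ 170 ⊕ 21 = 140.
P'2: 216 ⊕ 97 ⊕ 198 = 127.
P'3: 2 ⊕ 90 ⊕ 181 = 237.
P'4: 34 ⊕ 90 ⊕ 240 = 136.

P'1 = 140, P'2 = 127, P'3 = 237, P'4 = 136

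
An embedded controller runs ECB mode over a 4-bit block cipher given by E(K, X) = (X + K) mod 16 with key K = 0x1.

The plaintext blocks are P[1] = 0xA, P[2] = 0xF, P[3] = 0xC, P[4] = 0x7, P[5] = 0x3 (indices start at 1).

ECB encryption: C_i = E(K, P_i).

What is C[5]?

C[5]: E(K, 0x3) = 0x4.

C[5] = 0x4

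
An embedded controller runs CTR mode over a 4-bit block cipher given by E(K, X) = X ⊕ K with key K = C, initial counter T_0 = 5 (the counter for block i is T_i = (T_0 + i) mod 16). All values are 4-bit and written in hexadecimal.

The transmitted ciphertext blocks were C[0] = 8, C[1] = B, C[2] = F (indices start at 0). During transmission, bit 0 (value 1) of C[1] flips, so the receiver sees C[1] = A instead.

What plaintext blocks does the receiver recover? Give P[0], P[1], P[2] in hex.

CTR decryption: S_i = E(K, T_i) where T_i is the counter for block i; P_i = C_i ⊕ S_i.
Only C[1] changed, to A. In CTR, a change in C_i flips the same bit in P_i only; the keystream is unaffected. Decrypting the received ciphertext:
P[0]: T = 5, S = E(K, T) = 9; 8 ⊕ 9 = 1.
P[1]: T = 6, S = E(K, T) = A; A ⊕ A = 0.
P[2]: T = 7, S = E(K, T) = B; F ⊕ B = 4.
Blocks that differ from the original plaintext: P[1].

P[0] = 1, P[1] = 0, P[2] = 4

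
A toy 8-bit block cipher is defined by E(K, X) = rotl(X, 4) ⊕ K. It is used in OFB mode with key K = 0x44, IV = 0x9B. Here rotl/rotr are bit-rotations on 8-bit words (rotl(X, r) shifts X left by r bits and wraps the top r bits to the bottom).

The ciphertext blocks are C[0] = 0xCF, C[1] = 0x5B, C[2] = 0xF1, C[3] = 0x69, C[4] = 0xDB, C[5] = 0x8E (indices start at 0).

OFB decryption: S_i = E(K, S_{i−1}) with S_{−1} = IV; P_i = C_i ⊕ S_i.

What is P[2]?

P[0]: S = E(K, 0x9B) = 0xFD; 0xCF ⊕ 0xFD = 0x32.
P[1]: S = E(K, 0xFD) = 0x9B; 0x5B ⊕ 0x9B = 0xC0.
P[2]: S = E(K, 0x9B) = 0xFD; 0xF1 ⊕ 0xFD = 0x0C.

P[2] = 0x0C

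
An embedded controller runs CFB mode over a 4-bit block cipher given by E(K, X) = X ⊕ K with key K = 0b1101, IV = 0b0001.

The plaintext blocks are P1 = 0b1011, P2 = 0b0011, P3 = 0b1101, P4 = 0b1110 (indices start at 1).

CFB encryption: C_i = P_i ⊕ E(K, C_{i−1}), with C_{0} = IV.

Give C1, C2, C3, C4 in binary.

C1: E(K, 0b0001) = 0b1100; 0b1011 ⊕ 0b1100 = 0b0111.
C2: E(K, 0b0111) = 0b1010; 0b0011 ⊕ 0b1010 = 0b1001.
C3: E(K, 0b1001) = 0b0100; 0b1101 ⊕ 0b0100 = 0b1001.
C4: E(K, 0b1001) = 0b0100; 0b1110 ⊕ 0b0100 = 0b1010.

C1 = 0b0111, C2 = 0b1001, C3 = 0b1001, C4 = 0b1010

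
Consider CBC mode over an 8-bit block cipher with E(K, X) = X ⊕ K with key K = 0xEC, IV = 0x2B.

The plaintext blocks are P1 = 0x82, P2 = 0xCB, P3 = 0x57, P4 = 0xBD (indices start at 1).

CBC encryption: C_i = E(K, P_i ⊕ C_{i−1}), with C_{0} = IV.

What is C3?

C3 = 0xD9

C1: P1 ⊕ 0x2B = 0xA9; E(K, 0xA9) = 0x45.
C2: P2 ⊕ 0x45 = 0x8E; E(K, 0x8E) = 0x62.
C3: P3 ⊕ 0x62 = 0x35; E(K, 0x35) = 0xD9.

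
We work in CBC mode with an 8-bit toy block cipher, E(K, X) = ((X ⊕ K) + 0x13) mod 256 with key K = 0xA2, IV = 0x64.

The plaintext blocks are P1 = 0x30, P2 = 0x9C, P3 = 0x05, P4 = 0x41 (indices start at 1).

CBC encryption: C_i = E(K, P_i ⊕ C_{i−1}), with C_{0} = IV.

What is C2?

C1: P1 ⊕ 0x64 = 0x54; E(K, 0x54) = 0x09.
C2: P2 ⊕ 0x09 = 0x95; E(K, 0x95) = 0x4A.

C2 = 0x4A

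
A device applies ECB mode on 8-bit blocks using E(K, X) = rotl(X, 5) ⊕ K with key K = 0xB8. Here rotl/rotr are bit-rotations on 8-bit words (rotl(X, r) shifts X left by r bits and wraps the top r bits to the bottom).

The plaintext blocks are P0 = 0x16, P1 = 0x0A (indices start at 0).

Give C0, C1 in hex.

ECB encryption: C_i = E(K, P_i).
C0: E(K, 0x16) = 0x7A.
C1: E(K, 0x0A) = 0xF9.

C0 = 0x7A, C1 = 0xF9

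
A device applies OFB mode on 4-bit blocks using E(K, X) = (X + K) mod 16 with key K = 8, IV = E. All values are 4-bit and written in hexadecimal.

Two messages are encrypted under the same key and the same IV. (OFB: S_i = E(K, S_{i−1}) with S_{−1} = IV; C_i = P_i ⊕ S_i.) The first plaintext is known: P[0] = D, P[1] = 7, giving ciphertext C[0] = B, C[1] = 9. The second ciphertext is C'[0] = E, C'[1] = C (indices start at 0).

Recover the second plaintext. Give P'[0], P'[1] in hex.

In OFB with a reused IV, both messages share the same keystream S_i, so C_i ⊕ C'_i = P_i ⊕ P'_i and thus P'_i = P_i ⊕ C_i ⊕ C'_i.
P'[0]: D ⊕ B ⊕ E = 8.
P'[1]: 7 ⊕ 9 ⊕ C = 2.

P'[0] = 8, P'[1] = 2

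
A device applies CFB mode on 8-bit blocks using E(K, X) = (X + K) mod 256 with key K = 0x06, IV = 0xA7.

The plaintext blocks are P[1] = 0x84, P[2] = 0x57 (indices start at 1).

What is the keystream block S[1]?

CFB encryption: C_i = P_i ⊕ E(K, C_{i−1}), with C_{0} = IV.
C[1]: E(K, 0xA7) = 0xAD; 0x84 ⊕ 0xAD = 0x29.
So S[1] = 0xAD.

0xAD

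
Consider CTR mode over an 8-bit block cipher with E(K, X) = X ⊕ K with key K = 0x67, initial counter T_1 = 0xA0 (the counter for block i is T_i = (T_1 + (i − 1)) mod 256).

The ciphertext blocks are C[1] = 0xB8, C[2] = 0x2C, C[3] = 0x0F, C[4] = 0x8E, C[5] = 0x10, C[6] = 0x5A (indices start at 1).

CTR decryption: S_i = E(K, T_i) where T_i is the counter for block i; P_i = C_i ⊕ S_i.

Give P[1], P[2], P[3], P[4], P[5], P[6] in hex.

P[1] = 0x7F, P[2] = 0xEA, P[3] = 0xCA, P[4] = 0x4A, P[5] = 0xD3, P[6] = 0x98

P[1]: T = 0xA0, S = E(K, T) = 0xC7; 0xB8 ⊕ 0xC7 = 0x7F.
P[2]: T = 0xA1, S = E(K, T) = 0xC6; 0x2C ⊕ 0xC6 = 0xEA.
P[3]: T = 0xA2, S = E(K, T) = 0xC5; 0x0F ⊕ 0xC5 = 0xCA.
P[4]: T = 0xA3, S = E(K, T) = 0xC4; 0x8E ⊕ 0xC4 = 0x4A.
P[5]: T = 0xA4, S = E(K, T) = 0xC3; 0x10 ⊕ 0xC3 = 0xD3.
P[6]: T = 0xA5, S = E(K, T) = 0xC2; 0x5A ⊕ 0xC2 = 0x98.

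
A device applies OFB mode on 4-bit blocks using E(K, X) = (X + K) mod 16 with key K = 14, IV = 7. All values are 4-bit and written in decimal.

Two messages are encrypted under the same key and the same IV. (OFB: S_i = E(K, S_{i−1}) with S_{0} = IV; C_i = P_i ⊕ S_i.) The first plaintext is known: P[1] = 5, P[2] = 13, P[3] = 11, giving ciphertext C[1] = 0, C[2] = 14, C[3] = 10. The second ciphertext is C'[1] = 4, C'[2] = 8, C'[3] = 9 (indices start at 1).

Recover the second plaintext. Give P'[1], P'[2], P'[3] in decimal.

In OFB with a reused IV, both messages share the same keystream S_i, so C_i ⊕ C'_i = P_i ⊕ P'_i and thus P'_i = P_i ⊕ C_i ⊕ C'_i.
P'[1]: 5 ⊕ 0 ⊕ 4 = 1.
P'[2]: 13 ⊕ 14 ⊕ 8 = 11.
P'[3]: 11 ⊕ 10 ⊕ 9 = 8.

P'[1] = 1, P'[2] = 11, P'[3] = 8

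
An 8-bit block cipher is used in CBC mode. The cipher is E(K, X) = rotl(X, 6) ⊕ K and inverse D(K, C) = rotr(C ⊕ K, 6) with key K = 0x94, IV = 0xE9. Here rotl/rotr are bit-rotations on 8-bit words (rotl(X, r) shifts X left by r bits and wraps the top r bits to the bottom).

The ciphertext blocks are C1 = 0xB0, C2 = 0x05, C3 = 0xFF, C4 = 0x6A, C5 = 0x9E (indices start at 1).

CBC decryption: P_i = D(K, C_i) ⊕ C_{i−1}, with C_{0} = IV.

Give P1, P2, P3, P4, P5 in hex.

P1 = 0x79, P2 = 0xF6, P3 = 0xA8, P4 = 0x04, P5 = 0x42

P1: D(K, 0xB0) = 0x90; 0x90 ⊕ 0xE9 = 0x79.
P2: D(K, 0x05) = 0x46; 0x46 ⊕ 0xB0 = 0xF6.
P3: D(K, 0xFF) = 0xAD; 0xAD ⊕ 0x05 = 0xA8.
P4: D(K, 0x6A) = 0xFB; 0xFB ⊕ 0xFF = 0x04.
P5: D(K, 0x9E) = 0x28; 0x28 ⊕ 0x6A = 0x42.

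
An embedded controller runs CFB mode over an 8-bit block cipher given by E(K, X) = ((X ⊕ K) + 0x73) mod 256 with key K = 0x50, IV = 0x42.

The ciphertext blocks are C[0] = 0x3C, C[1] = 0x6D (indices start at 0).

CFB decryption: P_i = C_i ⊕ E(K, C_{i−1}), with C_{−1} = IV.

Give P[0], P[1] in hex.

P[0] = 0xB9, P[1] = 0xB2

P[0]: E(K, 0x42) = 0x85; 0x3C ⊕ 0x85 = 0xB9.
P[1]: E(K, 0x3C) = 0xDF; 0x6D ⊕ 0xDF = 0xB2.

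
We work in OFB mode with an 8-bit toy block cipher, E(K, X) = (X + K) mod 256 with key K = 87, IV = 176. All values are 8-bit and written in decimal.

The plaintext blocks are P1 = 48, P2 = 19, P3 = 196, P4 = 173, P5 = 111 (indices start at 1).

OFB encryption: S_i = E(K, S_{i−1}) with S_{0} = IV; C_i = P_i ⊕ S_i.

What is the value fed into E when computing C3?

94

C1: S = E(K, 176) = 7; 48 ⊕ 7 = 55.
C2: S = E(K, 7) = 94; 19 ⊕ 94 = 77.
C3: S = E(K, 94) = 181; 196 ⊕ 181 = 113.
So the input to E for block 3 is 94.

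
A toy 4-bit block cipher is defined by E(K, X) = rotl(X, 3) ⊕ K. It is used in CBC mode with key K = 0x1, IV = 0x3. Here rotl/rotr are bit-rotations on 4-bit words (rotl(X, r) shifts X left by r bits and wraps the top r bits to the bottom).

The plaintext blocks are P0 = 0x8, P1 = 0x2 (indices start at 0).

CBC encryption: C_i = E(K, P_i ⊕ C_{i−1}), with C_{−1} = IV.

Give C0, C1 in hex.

C0 = 0xC, C1 = 0x6

C0: P0 ⊕ 0x3 = 0xB; E(K, 0xB) = 0xC.
C1: P1 ⊕ 0xC = 0xE; E(K, 0xE) = 0x6.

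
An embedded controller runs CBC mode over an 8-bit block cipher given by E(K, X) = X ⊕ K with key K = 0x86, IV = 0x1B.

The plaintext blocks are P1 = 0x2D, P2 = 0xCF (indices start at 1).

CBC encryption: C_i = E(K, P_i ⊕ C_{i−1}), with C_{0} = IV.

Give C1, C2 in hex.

C1 = 0xB0, C2 = 0xF9

C1: P1 ⊕ 0x1B = 0x36; E(K, 0x36) = 0xB0.
C2: P2 ⊕ 0xB0 = 0x7F; E(K, 0x7F) = 0xF9.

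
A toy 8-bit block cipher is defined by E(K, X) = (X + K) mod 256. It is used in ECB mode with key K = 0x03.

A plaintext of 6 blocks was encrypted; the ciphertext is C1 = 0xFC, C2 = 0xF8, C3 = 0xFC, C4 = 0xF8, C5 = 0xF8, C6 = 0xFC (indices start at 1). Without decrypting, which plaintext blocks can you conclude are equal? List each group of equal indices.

P1 = P3 = P6; P2 = P4 = P5

ECB encrypts each block independently with the same key, so equal ciphertext blocks imply equal plaintext blocks.
C1 = C3 = C6 = 0xFC, so P1 = P3 = P6.
C2 = C4 = C5 = 0xF8, so P2 = P4 = P5.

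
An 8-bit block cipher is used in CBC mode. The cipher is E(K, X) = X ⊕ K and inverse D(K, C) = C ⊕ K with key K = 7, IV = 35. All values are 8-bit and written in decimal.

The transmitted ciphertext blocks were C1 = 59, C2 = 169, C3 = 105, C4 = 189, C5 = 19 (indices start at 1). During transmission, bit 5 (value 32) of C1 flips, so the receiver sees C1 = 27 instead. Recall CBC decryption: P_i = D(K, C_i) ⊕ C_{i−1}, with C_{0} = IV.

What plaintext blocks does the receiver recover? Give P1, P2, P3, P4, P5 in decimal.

Only C1 changed, to 27. In CBC, a change in C_i garbles P_i and flips the same bit in P_{i+1}. Decrypting the received ciphertext:
P1: D(K, 27) = 28; 28 ⊕ 35 = 63.
P2: D(K, 169) = 174; 174 ⊕ 27 = 181.
P3: D(K, 105) = 110; 110 ⊕ 169 = 199.
P4: D(K, 189) = 186; 186 ⊕ 105 = 211.
P5: D(K, 19) = 20; 20 ⊕ 189 = 169.
Blocks that differ from the original plaintext: P1, P2.

P1 = 63, P2 = 181, P3 = 199, P4 = 211, P5 = 169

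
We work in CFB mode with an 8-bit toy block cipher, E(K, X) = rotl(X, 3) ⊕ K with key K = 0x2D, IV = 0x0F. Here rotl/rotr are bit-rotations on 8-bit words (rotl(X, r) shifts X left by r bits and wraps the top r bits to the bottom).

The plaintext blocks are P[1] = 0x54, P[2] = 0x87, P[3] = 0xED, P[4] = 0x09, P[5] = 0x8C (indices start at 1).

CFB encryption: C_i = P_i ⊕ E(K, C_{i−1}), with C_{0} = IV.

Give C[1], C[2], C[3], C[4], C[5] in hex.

C[1]: E(K, 0x0F) = 0x55; 0x54 ⊕ 0x55 = 0x01.
C[2]: E(K, 0x01) = 0x25; 0x87 ⊕ 0x25 = 0xA2.
C[3]: E(K, 0xA2) = 0x38; 0xED ⊕ 0x38 = 0xD5.
C[4]: E(K, 0xD5) = 0x83; 0x09 ⊕ 0x83 = 0x8A.
C[5]: E(K, 0x8A) = 0x79; 0x8C ⊕ 0x79 = 0xF5.

C[1] = 0x01, C[2] = 0xA2, C[3] = 0xD5, C[4] = 0x8A, C[5] = 0xF5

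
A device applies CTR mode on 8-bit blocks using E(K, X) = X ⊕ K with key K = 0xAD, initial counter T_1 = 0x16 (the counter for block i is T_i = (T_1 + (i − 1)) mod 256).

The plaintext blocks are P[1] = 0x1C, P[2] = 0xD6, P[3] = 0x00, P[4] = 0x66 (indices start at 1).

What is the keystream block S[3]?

0xB5

CTR encryption: S_i = E(K, T_i) where T_i is the counter for block i; C_i = P_i ⊕ S_i.
C[1]: T = 0x16, S = E(K, T) = 0xBB; 0x1C ⊕ 0xBB = 0xA7.
C[2]: T = 0x17, S = E(K, T) = 0xBA; 0xD6 ⊕ 0xBA = 0x6C.
C[3]: T = 0x18, S = E(K, T) = 0xB5; 0x00 ⊕ 0xB5 = 0xB5.
So S[3] = 0xB5.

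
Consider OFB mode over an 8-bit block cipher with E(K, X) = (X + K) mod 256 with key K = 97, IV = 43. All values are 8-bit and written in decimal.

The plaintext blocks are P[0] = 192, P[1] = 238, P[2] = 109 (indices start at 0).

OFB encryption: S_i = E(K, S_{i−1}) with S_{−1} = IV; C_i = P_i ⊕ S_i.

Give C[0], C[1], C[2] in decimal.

C[0]: S = E(K, 43) = 140; 192 ⊕ 140 = 76.
C[1]: S = E(K, 140) = 237; 238 ⊕ 237 = 3.
C[2]: S = E(K, 237) = 78; 109 ⊕ 78 = 35.

C[0] = 76, C[1] = 3, C[2] = 35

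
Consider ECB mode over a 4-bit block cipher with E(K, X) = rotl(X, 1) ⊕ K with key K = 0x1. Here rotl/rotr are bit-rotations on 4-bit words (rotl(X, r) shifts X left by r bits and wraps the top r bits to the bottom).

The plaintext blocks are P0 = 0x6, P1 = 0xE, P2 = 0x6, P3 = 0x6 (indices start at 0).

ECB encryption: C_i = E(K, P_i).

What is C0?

C0: E(K, 0x6) = 0xD.

C0 = 0xD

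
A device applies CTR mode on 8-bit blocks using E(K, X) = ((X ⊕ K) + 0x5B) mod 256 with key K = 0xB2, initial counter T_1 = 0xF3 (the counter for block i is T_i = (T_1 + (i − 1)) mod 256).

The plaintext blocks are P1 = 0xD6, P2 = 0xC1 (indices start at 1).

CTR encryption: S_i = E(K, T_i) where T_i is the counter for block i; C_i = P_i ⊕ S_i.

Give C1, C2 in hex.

C1: T = 0xF3, S = E(K, T) = 0x9C; 0xD6 ⊕ 0x9C = 0x4A.
C2: T = 0xF4, S = E(K, T) = 0xA1; 0xC1 ⊕ 0xA1 = 0x60.

C1 = 0x4A, C2 = 0x60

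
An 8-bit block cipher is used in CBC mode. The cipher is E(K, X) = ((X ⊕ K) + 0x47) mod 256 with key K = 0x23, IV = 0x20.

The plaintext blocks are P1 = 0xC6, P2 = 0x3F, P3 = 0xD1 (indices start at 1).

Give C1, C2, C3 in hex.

CBC encryption: C_i = E(K, P_i ⊕ C_{i−1}), with C_{0} = IV.
C1: P1 ⊕ 0x20 = 0xE6; E(K, 0xE6) = 0x0C.
C2: P2 ⊕ 0x0C = 0x33; E(K, 0x33) = 0x57.
C3: P3 ⊕ 0x57 = 0x86; E(K, 0x86) = 0xEC.

C1 = 0x0C, C2 = 0x57, C3 = 0xEC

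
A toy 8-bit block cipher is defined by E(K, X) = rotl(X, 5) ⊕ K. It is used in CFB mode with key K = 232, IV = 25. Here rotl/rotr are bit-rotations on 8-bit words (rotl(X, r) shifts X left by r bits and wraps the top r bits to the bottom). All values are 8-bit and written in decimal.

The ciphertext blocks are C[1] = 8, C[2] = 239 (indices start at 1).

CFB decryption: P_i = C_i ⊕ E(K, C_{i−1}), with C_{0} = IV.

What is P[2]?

P[2]: E(K, 8) = 233; 239 ⊕ 233 = 6.

P[2] = 6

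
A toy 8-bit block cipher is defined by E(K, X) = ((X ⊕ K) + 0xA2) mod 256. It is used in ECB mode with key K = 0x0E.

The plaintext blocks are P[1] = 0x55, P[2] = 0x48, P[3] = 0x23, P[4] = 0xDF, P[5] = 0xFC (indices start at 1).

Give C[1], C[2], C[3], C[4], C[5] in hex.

ECB encryption: C_i = E(K, P_i).
C[1]: E(K, 0x55) = 0xFD.
C[2]: E(K, 0x48) = 0xE8.
C[3]: E(K, 0x23) = 0xCF.
C[4]: E(K, 0xDF) = 0x73.
C[5]: E(K, 0xFC) = 0x94.

C[1] = 0xFD, C[2] = 0xE8, C[3] = 0xCF, C[4] = 0x73, C[5] = 0x94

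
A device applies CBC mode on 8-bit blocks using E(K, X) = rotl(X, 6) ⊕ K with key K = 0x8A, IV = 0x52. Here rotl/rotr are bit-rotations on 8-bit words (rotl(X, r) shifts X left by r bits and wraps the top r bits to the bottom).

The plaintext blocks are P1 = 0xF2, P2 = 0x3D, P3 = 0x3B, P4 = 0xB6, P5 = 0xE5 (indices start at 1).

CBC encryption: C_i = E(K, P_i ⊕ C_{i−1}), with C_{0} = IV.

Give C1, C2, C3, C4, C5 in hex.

C1: P1 ⊕ 0x52 = 0xA0; E(K, 0xA0) = 0xA2.
C2: P2 ⊕ 0xA2 = 0x9F; E(K, 0x9F) = 0x6D.
C3: P3 ⊕ 0x6D = 0x56; E(K, 0x56) = 0x1F.
C4: P4 ⊕ 0x1F = 0xA9; E(K, 0xA9) = 0xE0.
C5: P5 ⊕ 0xE0 = 0x05; E(K, 0x05) = 0xCB.

C1 = 0xA2, C2 = 0x6D, C3 = 0x1F, C4 = 0xE0, C5 = 0xCB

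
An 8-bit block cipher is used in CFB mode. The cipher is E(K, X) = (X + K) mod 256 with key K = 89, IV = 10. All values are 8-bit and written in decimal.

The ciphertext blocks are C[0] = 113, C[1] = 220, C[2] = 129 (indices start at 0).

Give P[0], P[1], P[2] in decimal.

P[0] = 18, P[1] = 22, P[2] = 180

CFB decryption: P_i = C_i ⊕ E(K, C_{i−1}), with C_{−1} = IV.
P[0]: E(K, 10) = 99; 113 ⊕ 99 = 18.
P[1]: E(K, 113) = 202; 220 ⊕ 202 = 22.
P[2]: E(K, 220) = 53; 129 ⊕ 53 = 180.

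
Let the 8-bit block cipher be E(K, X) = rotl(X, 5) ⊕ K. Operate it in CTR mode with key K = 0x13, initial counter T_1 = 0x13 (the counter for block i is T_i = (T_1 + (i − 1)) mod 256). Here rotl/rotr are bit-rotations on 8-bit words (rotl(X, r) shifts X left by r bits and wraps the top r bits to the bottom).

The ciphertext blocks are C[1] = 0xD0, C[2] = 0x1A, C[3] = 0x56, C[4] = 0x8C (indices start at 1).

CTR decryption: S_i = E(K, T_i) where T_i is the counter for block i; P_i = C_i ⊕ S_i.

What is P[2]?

P[2] = 0x8B

P[2]: T = 0x14, S = E(K, T) = 0x91; 0x1A ⊕ 0x91 = 0x8B.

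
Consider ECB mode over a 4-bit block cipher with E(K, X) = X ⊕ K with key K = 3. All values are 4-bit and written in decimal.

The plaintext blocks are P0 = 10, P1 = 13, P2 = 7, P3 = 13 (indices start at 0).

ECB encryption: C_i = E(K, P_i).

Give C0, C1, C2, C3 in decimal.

C0: E(K, 10) = 9.
C1: E(K, 13) = 14.
C2: E(K, 7) = 4.
C3: E(K, 13) = 14.

C0 = 9, C1 = 14, C2 = 4, C3 = 14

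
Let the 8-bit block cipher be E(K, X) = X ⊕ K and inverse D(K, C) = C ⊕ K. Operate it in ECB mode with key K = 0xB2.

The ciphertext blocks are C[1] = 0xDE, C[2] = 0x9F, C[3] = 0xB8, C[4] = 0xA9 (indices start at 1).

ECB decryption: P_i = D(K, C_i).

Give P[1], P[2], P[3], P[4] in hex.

P[1] = 0x6C, P[2] = 0x2D, P[3] = 0x0A, P[4] = 0x1B

P[1]: D(K, 0xDE) = 0x6C.
P[2]: D(K, 0x9F) = 0x2D.
P[3]: D(K, 0xB8) = 0x0A.
P[4]: D(K, 0xA9) = 0x1B.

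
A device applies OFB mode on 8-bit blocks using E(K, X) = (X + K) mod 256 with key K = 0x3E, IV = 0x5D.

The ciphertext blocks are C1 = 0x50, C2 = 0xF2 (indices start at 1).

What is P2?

OFB decryption: S_i = E(K, S_{i−1}) with S_{0} = IV; P_i = C_i ⊕ S_i.
P1: S = E(K, 0x5D) = 0x9B; 0x50 ⊕ 0x9B = 0xCB.
P2: S = E(K, 0x9B) = 0xD9; 0xF2 ⊕ 0xD9 = 0x2B.

P2 = 0x2B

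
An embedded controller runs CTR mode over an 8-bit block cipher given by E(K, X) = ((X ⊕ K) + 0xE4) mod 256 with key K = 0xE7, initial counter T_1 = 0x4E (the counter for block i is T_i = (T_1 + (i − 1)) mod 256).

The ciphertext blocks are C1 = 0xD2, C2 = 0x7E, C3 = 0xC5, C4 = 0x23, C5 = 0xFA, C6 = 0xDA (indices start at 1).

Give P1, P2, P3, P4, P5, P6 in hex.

P1 = 0x5F, P2 = 0xF2, P3 = 0x5E, P4 = 0xB9, P5 = 0x63, P6 = 0x42

CTR decryption: S_i = E(K, T_i) where T_i is the counter for block i; P_i = C_i ⊕ S_i.
P1: T = 0x4E, S = E(K, T) = 0x8D; 0xD2 ⊕ 0x8D = 0x5F.
P2: T = 0x4F, S = E(K, T) = 0x8C; 0x7E ⊕ 0x8C = 0xF2.
P3: T = 0x50, S = E(K, T) = 0x9B; 0xC5 ⊕ 0x9B = 0x5E.
P4: T = 0x51, S = E(K, T) = 0x9A; 0x23 ⊕ 0x9A = 0xB9.
P5: T = 0x52, S = E(K, T) = 0x99; 0xFA ⊕ 0x99 = 0x63.
P6: T = 0x53, S = E(K, T) = 0x98; 0xDA ⊕ 0x98 = 0x42.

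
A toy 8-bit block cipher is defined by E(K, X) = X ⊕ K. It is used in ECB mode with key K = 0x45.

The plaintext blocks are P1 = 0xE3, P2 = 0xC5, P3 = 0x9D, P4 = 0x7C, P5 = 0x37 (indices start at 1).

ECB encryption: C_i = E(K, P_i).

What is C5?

C5 = 0x72

C5: E(K, 0x37) = 0x72.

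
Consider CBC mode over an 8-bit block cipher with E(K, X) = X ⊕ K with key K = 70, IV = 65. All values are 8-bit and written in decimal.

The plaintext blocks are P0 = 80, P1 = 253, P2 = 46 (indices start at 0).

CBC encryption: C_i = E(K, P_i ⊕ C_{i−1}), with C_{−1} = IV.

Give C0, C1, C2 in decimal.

C0: P0 ⊕ 65 = 17; E(K, 17) = 87.
C1: P1 ⊕ 87 = 170; E(K, 170) = 236.
C2: P2 ⊕ 236 = 194; E(K, 194) = 132.

C0 = 87, C1 = 236, C2 = 132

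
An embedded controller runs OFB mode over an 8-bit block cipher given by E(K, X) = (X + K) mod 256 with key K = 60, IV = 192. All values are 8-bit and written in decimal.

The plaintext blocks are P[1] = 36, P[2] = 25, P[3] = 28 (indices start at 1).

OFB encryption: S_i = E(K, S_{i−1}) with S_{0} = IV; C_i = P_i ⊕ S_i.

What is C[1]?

C[1] = 216

C[1]: S = E(K, 192) = 252; 36 ⊕ 252 = 216.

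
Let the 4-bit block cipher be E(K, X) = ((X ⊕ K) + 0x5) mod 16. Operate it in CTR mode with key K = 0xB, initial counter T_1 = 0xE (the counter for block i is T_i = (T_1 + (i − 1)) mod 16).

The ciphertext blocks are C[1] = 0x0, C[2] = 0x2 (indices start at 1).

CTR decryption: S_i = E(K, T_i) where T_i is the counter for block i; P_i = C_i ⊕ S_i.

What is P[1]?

P[1]: T = 0xE, S = E(K, T) = 0xA; 0x0 ⊕ 0xA = 0xA.

P[1] = 0xA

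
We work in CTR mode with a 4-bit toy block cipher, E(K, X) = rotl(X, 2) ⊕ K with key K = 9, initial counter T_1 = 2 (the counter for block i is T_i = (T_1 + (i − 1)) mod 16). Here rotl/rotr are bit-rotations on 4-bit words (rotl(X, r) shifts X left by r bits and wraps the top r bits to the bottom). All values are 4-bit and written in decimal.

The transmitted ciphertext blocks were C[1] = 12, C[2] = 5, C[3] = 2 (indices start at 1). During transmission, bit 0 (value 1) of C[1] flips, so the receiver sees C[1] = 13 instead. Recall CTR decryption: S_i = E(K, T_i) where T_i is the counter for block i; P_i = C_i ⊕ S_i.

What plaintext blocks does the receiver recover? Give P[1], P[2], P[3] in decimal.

Only C[1] changed, to 13. In CTR, a change in C_i flips the same bit in P_i only; the keystream is unaffected. Decrypting the received ciphertext:
P[1]: T = 2, S = E(K, T) = 1; 13 ⊕ 1 = 12.
P[2]: T = 3, S = E(K, T) = 5; 5 ⊕ 5 = 0.
P[3]: T = 4, S = E(K, T) = 8; 2 ⊕ 8 = 10.
Blocks that differ from the original plaintext: P[1].

P[1] = 12, P[2] = 0, P[3] = 10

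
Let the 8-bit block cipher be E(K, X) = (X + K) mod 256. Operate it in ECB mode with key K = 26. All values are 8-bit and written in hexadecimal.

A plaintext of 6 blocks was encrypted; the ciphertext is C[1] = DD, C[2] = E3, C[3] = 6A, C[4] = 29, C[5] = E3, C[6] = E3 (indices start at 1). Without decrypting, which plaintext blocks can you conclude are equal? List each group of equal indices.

ECB encrypts each block independently with the same key, so equal ciphertext blocks imply equal plaintext blocks.
C[2] = C[5] = C[6] = E3, so P[2] = P[5] = P[6].

P[2] = P[5] = P[6]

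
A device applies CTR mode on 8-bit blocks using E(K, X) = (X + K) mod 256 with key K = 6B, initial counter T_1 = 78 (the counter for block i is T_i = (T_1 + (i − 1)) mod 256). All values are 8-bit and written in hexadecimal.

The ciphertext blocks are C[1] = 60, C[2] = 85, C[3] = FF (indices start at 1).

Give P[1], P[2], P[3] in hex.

P[1] = 83, P[2] = 61, P[3] = 1A

CTR decryption: S_i = E(K, T_i) where T_i is the counter for block i; P_i = C_i ⊕ S_i.
P[1]: T = 78, S = E(K, T) = E3; 60 ⊕ E3 = 83.
P[2]: T = 79, S = E(K, T) = E4; 85 ⊕ E4 = 61.
P[3]: T = 7A, S = E(K, T) = E5; FF ⊕ E5 = 1A.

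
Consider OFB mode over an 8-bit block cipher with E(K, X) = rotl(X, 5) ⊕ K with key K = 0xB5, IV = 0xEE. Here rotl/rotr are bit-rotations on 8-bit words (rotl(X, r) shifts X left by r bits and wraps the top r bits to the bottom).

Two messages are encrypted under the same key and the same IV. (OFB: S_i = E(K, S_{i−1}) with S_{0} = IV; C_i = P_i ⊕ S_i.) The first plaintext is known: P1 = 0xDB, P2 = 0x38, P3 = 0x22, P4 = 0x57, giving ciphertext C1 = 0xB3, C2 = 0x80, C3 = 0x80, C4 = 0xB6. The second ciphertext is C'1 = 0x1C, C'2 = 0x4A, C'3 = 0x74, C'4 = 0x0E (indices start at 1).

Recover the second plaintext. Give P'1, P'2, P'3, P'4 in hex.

In OFB with a reused IV, both messages share the same keystream S_i, so C_i ⊕ C'_i = P_i ⊕ P'_i and thus P'_i = P_i ⊕ C_i ⊕ C'_i.
P'1: 0xDB ⊕ 0xB3 ⊕ 0x1C = 0x74.
P'2: 0x38 ⊕ 0x80 ⊕ 0x4A = 0xF2.
P'3: 0x22 ⊕ 0x80 ⊕ 0x74 = 0xD6.
P'4: 0x57 ⊕ 0xB6 ⊕ 0x0E = 0xEF.

P'1 = 0x74, P'2 = 0xF2, P'3 = 0xD6, P'4 = 0xEF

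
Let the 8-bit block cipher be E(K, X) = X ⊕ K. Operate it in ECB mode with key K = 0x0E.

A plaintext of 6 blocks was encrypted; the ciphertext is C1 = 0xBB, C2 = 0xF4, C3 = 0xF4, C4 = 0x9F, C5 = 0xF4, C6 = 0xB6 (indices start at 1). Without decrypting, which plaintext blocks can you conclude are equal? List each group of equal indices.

P2 = P3 = P5

ECB encrypts each block independently with the same key, so equal ciphertext blocks imply equal plaintext blocks.
C2 = C3 = C5 = 0xF4, so P2 = P3 = P5.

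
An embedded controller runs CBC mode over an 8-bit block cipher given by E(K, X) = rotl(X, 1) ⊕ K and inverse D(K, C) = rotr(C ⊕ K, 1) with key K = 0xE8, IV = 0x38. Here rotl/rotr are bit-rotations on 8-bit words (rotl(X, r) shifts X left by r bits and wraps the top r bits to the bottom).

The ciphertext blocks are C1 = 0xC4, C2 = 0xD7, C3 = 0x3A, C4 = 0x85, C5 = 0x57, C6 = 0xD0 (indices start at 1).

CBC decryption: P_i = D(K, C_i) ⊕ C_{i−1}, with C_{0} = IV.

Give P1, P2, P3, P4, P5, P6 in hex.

P1 = 0x2E, P2 = 0x5B, P3 = 0xBE, P4 = 0x8C, P5 = 0x5A, P6 = 0x4B

P1: D(K, 0xC4) = 0x16; 0x16 ⊕ 0x38 = 0x2E.
P2: D(K, 0xD7) = 0x9F; 0x9F ⊕ 0xC4 = 0x5B.
P3: D(K, 0x3A) = 0x69; 0x69 ⊕ 0xD7 = 0xBE.
P4: D(K, 0x85) = 0xB6; 0xB6 ⊕ 0x3A = 0x8C.
P5: D(K, 0x57) = 0xDF; 0xDF ⊕ 0x85 = 0x5A.
P6: D(K, 0xD0) = 0x1C; 0x1C ⊕ 0x57 = 0x4B.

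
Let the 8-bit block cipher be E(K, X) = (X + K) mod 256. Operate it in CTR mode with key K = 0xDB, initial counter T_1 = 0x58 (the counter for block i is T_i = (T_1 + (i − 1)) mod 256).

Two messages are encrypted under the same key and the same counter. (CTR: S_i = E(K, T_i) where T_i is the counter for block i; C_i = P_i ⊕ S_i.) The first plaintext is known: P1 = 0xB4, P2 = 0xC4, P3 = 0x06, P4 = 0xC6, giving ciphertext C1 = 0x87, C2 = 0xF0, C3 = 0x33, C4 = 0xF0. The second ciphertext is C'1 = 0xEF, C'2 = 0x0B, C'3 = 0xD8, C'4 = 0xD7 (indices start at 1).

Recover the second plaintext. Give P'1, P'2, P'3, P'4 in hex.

In CTR with a reused counter, both messages share the same keystream S_i, so C_i ⊕ C'_i = P_i ⊕ P'_i and thus P'_i = P_i ⊕ C_i ⊕ C'_i.
P'1: 0xB4 ⊕ 0x87 ⊕ 0xEF = 0xDC.
P'2: 0xC4 ⊕ 0xF0 ⊕ 0x0B = 0x3F.
P'3: 0x06 ⊕ 0x33 ⊕ 0xD8 = 0xED.
P'4: 0xC6 ⊕ 0xF0 ⊕ 0xD7 = 0xE1.

P'1 = 0xDC, P'2 = 0x3F, P'3 = 0xED, P'4 = 0xE1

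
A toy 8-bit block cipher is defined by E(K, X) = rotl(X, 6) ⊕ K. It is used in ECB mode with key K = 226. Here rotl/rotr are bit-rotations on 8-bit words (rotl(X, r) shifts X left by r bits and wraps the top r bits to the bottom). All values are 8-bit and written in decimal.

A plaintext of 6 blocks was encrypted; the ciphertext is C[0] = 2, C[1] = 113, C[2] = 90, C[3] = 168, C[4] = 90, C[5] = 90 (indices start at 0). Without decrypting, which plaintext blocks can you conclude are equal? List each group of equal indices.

P[2] = P[4] = P[5]

ECB encrypts each block independently with the same key, so equal ciphertext blocks imply equal plaintext blocks.
C[2] = C[4] = C[5] = 90, so P[2] = P[4] = P[5].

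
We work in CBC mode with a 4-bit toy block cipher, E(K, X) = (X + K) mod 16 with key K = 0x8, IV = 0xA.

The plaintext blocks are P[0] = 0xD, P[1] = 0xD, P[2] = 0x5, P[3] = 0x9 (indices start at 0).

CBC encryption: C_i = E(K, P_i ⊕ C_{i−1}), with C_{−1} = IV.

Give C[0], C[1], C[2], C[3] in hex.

C[0] = 0xF, C[1] = 0xA, C[2] = 0x7, C[3] = 0x6

C[0]: P[0] ⊕ 0xA = 0x7; E(K, 0x7) = 0xF.
C[1]: P[1] ⊕ 0xF = 0x2; E(K, 0x2) = 0xA.
C[2]: P[2] ⊕ 0xA = 0xF; E(K, 0xF) = 0x7.
C[3]: P[3] ⊕ 0x7 = 0xE; E(K, 0xE) = 0x6.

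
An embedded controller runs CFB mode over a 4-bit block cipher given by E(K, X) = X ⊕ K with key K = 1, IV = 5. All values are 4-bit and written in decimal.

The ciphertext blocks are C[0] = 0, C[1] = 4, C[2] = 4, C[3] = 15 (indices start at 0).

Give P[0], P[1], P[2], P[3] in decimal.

CFB decryption: P_i = C_i ⊕ E(K, C_{i−1}), with C_{−1} = IV.
P[0]: E(K, 5) = 4; 0 ⊕ 4 = 4.
P[1]: E(K, 0) = 1; 4 ⊕ 1 = 5.
P[2]: E(K, 4) = 5; 4 ⊕ 5 = 1.
P[3]: E(K, 4) = 5; 15 ⊕ 5 = 10.

P[0] = 4, P[1] = 5, P[2] = 1, P[3] = 10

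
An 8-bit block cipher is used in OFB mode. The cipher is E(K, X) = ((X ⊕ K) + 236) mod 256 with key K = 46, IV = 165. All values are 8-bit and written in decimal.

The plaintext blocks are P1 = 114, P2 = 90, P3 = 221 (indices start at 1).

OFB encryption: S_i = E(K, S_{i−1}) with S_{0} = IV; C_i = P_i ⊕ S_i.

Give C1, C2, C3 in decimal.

C1 = 5, C2 = 31, C3 = 138

C1: S = E(K, 165) = 119; 114 ⊕ 119 = 5.
C2: S = E(K, 119) = 69; 90 ⊕ 69 = 31.
C3: S = E(K, 69) = 87; 221 ⊕ 87 = 138.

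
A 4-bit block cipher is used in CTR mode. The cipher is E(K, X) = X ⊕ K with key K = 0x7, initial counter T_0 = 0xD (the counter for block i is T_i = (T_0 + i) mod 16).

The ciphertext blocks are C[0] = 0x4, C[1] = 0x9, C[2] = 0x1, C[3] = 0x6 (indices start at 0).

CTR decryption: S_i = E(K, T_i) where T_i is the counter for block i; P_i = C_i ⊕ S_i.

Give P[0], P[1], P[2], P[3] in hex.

P[0]: T = 0xD, S = E(K, T) = 0xA; 0x4 ⊕ 0xA = 0xE.
P[1]: T = 0xE, S = E(K, T) = 0x9; 0x9 ⊕ 0x9 = 0x0.
P[2]: T = 0xF, S = E(K, T) = 0x8; 0x1 ⊕ 0x8 = 0x9.
P[3]: T = 0x0, S = E(K, T) = 0x7; 0x6 ⊕ 0x7 = 0x1.

P[0] = 0xE, P[1] = 0x0, P[2] = 0x9, P[3] = 0x1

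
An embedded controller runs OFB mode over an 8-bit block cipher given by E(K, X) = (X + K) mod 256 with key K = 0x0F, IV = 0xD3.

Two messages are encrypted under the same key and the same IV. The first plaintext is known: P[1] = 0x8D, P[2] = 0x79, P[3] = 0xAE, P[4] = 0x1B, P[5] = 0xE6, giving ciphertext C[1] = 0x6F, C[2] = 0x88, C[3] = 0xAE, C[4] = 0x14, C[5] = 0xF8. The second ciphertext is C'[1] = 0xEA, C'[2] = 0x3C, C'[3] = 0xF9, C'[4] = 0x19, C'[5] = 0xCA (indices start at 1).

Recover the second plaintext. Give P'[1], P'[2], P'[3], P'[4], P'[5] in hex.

P'[1] = 0x08, P'[2] = 0xCD, P'[3] = 0xF9, P'[4] = 0x16, P'[5] = 0xD4

In OFB with a reused IV, both messages share the same keystream S_i, so C_i ⊕ C'_i = P_i ⊕ P'_i and thus P'_i = P_i ⊕ C_i ⊕ C'_i.
P'[1]: 0x8D ⊕ 0x6F ⊕ 0xEA = 0x08.
P'[2]: 0x79 ⊕ 0x88 ⊕ 0x3C = 0xCD.
P'[3]: 0xAE ⊕ 0xAE ⊕ 0xF9 = 0xF9.
P'[4]: 0x1B ⊕ 0x14 ⊕ 0x19 = 0x16.
P'[5]: 0xE6 ⊕ 0xF8 ⊕ 0xCA = 0xD4.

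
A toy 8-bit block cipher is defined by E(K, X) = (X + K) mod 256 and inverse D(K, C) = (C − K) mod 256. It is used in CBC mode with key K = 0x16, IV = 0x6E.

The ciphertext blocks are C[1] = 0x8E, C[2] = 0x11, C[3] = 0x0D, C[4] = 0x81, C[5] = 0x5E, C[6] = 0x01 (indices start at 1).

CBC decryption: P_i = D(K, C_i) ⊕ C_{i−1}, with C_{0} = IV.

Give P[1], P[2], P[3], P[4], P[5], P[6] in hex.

P[1]: D(K, 0x8E) = 0x78; 0x78 ⊕ 0x6E = 0x16.
P[2]: D(K, 0x11) = 0xFB; 0xFB ⊕ 0x8E = 0x75.
P[3]: D(K, 0x0D) = 0xF7; 0xF7 ⊕ 0x11 = 0xE6.
P[4]: D(K, 0x81) = 0x6B; 0x6B ⊕ 0x0D = 0x66.
P[5]: D(K, 0x5E) = 0x48; 0x48 ⊕ 0x81 = 0xC9.
P[6]: D(K, 0x01) = 0xEB; 0xEB ⊕ 0x5E = 0xB5.

P[1] = 0x16, P[2] = 0x75, P[3] = 0xE6, P[4] = 0x66, P[5] = 0xC9, P[6] = 0xB5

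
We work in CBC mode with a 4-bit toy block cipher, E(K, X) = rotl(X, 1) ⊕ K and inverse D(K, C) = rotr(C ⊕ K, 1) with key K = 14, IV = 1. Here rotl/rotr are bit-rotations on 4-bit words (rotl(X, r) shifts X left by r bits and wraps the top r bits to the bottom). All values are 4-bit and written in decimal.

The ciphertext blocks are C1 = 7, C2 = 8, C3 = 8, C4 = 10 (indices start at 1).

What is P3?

CBC decryption: P_i = D(K, C_i) ⊕ C_{i−1}, with C_{0} = IV.
P3: D(K, 8) = 3; 3 ⊕ 8 = 11.

P3 = 11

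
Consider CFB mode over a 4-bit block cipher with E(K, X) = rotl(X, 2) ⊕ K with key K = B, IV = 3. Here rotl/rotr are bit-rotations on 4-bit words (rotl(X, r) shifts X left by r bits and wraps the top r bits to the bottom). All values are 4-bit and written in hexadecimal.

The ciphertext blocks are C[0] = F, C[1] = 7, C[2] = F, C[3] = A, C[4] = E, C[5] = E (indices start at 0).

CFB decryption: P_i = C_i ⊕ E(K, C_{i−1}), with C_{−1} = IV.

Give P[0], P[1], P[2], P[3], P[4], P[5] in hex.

P[0] = 8, P[1] = 3, P[2] = 9, P[3] = E, P[4] = F, P[5] = E

P[0]: E(K, 3) = 7; F ⊕ 7 = 8.
P[1]: E(K, F) = 4; 7 ⊕ 4 = 3.
P[2]: E(K, 7) = 6; F ⊕ 6 = 9.
P[3]: E(K, F) = 4; A ⊕ 4 = E.
P[4]: E(K, A) = 1; E ⊕ 1 = F.
P[5]: E(K, E) = 0; E ⊕ 0 = E.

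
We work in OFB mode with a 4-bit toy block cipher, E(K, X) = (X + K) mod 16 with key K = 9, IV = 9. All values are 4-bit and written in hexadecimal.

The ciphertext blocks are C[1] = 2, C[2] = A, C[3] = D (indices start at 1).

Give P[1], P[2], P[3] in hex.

OFB decryption: S_i = E(K, S_{i−1}) with S_{0} = IV; P_i = C_i ⊕ S_i.
P[1]: S = E(K, 9) = 2; 2 ⊕ 2 = 0.
P[2]: S = E(K, 2) = B; A ⊕ B = 1.
P[3]: S = E(K, B) = 4; D ⊕ 4 = 9.

P[1] = 0, P[2] = 1, P[3] = 9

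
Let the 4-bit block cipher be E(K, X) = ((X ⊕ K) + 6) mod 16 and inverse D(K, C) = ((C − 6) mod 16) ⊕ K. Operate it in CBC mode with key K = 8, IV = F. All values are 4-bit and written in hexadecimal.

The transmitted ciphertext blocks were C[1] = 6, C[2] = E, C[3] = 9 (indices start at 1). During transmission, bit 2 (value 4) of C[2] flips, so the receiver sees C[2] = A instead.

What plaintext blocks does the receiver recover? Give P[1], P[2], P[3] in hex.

CBC decryption: P_i = D(K, C_i) ⊕ C_{i−1}, with C_{0} = IV.
Only C[2] changed, to A. In CBC, a change in C_i garbles P_i and flips the same bit in P_{i+1}. Decrypting the received ciphertext:
P[1]: D(K, 6) = 8; 8 ⊕ F = 7.
P[2]: D(K, A) = C; C ⊕ 6 = A.
P[3]: D(K, 9) = B; B ⊕ A = 1.
Blocks that differ from the original plaintext: P[2], P[3].

P[1] = 7, P[2] = A, P[3] = 1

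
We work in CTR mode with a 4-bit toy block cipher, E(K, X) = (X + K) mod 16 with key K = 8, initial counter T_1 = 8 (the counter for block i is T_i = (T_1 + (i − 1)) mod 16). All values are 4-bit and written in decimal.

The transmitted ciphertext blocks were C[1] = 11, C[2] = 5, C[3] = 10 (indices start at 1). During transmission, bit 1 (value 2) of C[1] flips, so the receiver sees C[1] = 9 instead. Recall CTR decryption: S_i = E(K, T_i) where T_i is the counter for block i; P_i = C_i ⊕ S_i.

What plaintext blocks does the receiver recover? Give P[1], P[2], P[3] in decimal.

Only C[1] changed, to 9. In CTR, a change in C_i flips the same bit in P_i only; the keystream is unaffected. Decrypting the received ciphertext:
P[1]: T = 8, S = E(K, T) = 0; 9 ⊕ 0 = 9.
P[2]: T = 9, S = E(K, T) = 1; 5 ⊕ 1 = 4.
P[3]: T = 10, S = E(K, T) = 2; 10 ⊕ 2 = 8.
Blocks that differ from the original plaintext: P[1].

P[1] = 9, P[2] = 4, P[3] = 8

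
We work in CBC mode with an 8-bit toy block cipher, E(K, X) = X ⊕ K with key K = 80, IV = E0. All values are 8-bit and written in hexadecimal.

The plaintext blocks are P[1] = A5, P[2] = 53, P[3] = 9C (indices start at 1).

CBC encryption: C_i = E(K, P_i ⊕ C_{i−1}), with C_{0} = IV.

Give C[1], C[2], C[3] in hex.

C[1] = C5, C[2] = 16, C[3] = 0A

C[1]: P[1] ⊕ E0 = 45; E(K, 45) = C5.
C[2]: P[2] ⊕ C5 = 96; E(K, 96) = 16.
C[3]: P[3] ⊕ 16 = 8A; E(K, 8A) = 0A.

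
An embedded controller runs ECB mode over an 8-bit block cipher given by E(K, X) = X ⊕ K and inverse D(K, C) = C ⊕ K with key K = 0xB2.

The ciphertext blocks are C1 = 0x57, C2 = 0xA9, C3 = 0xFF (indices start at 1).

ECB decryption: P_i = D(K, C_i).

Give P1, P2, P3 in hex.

P1 = 0xE5, P2 = 0x1B, P3 = 0x4D

P1: D(K, 0x57) = 0xE5.
P2: D(K, 0xA9) = 0x1B.
P3: D(K, 0xFF) = 0x4D.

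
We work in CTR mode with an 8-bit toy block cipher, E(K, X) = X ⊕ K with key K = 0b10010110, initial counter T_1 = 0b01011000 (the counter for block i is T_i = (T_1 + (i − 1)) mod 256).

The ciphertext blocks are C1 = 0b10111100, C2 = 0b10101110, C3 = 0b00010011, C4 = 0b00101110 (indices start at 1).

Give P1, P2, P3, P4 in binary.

CTR decryption: S_i = E(K, T_i) where T_i is the counter for block i; P_i = C_i ⊕ S_i.
P1: T = 0b01011000, S = E(K, T) = 0b11001110; 0b10111100 ⊕ 0b11001110 = 0b01110010.
P2: T = 0b01011001, S = E(K, T) = 0b11001111; 0b10101110 ⊕ 0b11001111 = 0b01100001.
P3: T = 0b01011010, S = E(K, T) = 0b11001100; 0b00010011 ⊕ 0b11001100 = 0b11011111.
P4: T = 0b01011011, S = E(K, T) = 0b11001101; 0b00101110 ⊕ 0b11001101 = 0b11100011.

P1 = 0b01110010, P2 = 0b01100001, P3 = 0b11011111, P4 = 0b11100011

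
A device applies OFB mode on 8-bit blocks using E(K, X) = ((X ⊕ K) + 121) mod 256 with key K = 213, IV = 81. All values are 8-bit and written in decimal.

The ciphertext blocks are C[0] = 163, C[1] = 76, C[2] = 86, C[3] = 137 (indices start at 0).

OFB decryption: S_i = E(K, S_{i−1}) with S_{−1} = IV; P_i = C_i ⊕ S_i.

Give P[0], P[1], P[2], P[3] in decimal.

P[0] = 94, P[1] = 237, P[2] = 187, P[3] = 56

P[0]: S = E(K, 81) = 253; 163 ⊕ 253 = 94.
P[1]: S = E(K, 253) = 161; 76 ⊕ 161 = 237.
P[2]: S = E(K, 161) = 237; 86 ⊕ 237 = 187.
P[3]: S = E(K, 237) = 177; 137 ⊕ 177 = 56.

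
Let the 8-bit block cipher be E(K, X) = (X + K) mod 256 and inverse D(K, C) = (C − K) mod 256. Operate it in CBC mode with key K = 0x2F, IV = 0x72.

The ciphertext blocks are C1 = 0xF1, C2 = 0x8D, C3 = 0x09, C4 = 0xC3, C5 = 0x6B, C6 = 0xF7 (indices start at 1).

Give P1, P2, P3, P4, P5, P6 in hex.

CBC decryption: P_i = D(K, C_i) ⊕ C_{i−1}, with C_{0} = IV.
P1: D(K, 0xF1) = 0xC2; 0xC2 ⊕ 0x72 = 0xB0.
P2: D(K, 0x8D) = 0x5E; 0x5E ⊕ 0xF1 = 0xAF.
P3: D(K, 0x09) = 0xDA; 0xDA ⊕ 0x8D = 0x57.
P4: D(K, 0xC3) = 0x94; 0x94 ⊕ 0x09 = 0x9D.
P5: D(K, 0x6B) = 0x3C; 0x3C ⊕ 0xC3 = 0xFF.
P6: D(K, 0xF7) = 0xC8; 0xC8 ⊕ 0x6B = 0xA3.

P1 = 0xB0, P2 = 0xAF, P3 = 0x57, P4 = 0x9D, P5 = 0xFF, P6 = 0xA3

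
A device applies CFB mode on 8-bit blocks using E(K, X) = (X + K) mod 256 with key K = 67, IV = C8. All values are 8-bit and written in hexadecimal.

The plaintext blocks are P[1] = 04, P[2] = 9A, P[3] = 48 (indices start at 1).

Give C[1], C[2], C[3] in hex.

CFB encryption: C_i = P_i ⊕ E(K, C_{i−1}), with C_{0} = IV.
C[1]: E(K, C8) = 2F; 04 ⊕ 2F = 2B.
C[2]: E(K, 2B) = 92; 9A ⊕ 92 = 08.
C[3]: E(K, 08) = 6F; 48 ⊕ 6F = 27.

C[1] = 2B, C[2] = 08, C[3] = 27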